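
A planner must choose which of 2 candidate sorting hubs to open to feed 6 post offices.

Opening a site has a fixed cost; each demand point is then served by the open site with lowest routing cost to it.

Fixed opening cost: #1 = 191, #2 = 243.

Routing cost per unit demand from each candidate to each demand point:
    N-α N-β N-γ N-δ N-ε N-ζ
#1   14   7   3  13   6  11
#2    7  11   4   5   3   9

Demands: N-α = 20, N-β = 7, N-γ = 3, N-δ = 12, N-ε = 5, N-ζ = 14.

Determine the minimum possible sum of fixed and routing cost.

673

Open {#2}: assign each demand point to its cheapest open site.
  N-α→#2 20×7=140, N-β→#2 7×11=77, N-γ→#2 3×4=12, N-δ→#2 12×5=60, N-ε→#2 5×3=15, N-ζ→#2 14×9=126
  routing cost 430, fixed 243 → total 673.
Compare {#1, #2}: routing cost 399 + fixed 434 = 833.
Compare {#1}: routing cost 678 + fixed 191 = 869.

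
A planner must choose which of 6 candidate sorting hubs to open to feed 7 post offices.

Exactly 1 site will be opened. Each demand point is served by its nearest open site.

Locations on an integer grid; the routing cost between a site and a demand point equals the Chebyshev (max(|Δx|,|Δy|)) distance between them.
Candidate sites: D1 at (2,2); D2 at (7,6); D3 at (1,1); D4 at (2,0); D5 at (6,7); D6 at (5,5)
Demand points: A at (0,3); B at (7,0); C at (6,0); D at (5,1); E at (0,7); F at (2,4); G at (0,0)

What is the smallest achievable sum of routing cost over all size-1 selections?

23

Open {D1}.
  A→D1 2, B→D1 5, C→D1 4, D→D1 3, E→D1 5, F→D1 2, G→D1 2  ⇒ total 23.
Compare {D3}: total 27.
Compare {D4}: total 28.
No size-1 selection does better; minimum is 23.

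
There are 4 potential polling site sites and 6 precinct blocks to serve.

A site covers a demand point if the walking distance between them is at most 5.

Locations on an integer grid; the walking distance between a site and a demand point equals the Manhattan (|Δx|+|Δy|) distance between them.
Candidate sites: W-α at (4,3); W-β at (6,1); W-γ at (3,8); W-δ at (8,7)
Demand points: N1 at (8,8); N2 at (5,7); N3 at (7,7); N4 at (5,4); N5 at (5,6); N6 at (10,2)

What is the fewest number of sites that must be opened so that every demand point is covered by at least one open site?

2

Coverage sets (demand points within 5 of each site):
  W-α: {N2, N4, N5}
  W-β: {N4, N6}
  W-γ: {N1, N2, N3, N5}
  W-δ: {N1, N2, N3, N5}
No single site covers all 6 demand points.
But {W-β, W-γ} covers everything, so the minimum is 2.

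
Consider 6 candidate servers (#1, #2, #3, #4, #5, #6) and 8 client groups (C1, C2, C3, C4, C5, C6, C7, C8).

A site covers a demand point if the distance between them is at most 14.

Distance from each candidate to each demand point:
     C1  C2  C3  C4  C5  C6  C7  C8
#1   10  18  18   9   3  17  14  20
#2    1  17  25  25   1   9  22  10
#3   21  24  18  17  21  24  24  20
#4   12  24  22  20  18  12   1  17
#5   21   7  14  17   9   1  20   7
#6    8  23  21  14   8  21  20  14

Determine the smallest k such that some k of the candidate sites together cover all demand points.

Coverage sets (demand points within 14 of each site):
  #1: {C1, C4, C5, C7}
  #2: {C1, C5, C6, C8}
  #3: {}
  #4: {C1, C6, C7}
  #5: {C2, C3, C5, C6, C8}
  #6: {C1, C4, C5, C8}
No single site covers all 8 demand points.
But {#1, #5} covers everything, so the minimum is 2.

2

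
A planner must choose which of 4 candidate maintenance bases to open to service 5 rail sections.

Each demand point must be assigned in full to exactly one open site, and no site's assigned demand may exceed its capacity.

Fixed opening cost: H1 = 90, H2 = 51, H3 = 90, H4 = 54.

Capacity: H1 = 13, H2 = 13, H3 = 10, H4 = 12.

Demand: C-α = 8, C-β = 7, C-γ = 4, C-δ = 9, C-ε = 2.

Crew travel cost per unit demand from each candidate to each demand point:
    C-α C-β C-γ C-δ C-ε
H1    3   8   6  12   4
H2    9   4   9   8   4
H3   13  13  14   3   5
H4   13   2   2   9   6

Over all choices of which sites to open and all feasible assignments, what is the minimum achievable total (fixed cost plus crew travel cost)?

Open {H1, H3, H4}; cheapest assignment that respects the capacities:
  H1 (cap 13, load 10): C-α, C-ε — cost 8×3 + 2×4 = 32
  H3 (cap 10, load 9): C-δ — cost 9×3 = 27
  H4 (cap 12, load 11): C-β, C-γ — cost 7×2 + 4×2 = 22
  Shipping 81, fixed 234 → total 315.
  Any other capacity-feasible assignment to {H1, H3, H4} ships for at least 81.
Compare {H1, H2, H4}: its best feasible assignment gives total 321.
Compare {H2, H3, H4}: its best feasible assignment gives total 324.
Every other set of open sites that can feasibly serve all demand totals ≥ 321 even under its best assignment. Minimum: 315.

315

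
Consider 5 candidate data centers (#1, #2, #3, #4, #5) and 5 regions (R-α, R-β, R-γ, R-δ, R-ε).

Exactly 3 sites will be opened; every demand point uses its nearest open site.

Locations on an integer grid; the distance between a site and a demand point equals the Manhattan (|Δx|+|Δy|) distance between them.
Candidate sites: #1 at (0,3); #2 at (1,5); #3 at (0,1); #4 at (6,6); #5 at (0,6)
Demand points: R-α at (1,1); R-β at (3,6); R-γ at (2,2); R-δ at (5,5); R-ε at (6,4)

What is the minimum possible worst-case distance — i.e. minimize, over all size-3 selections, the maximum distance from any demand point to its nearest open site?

3

Open {#1, #2, #4}.
  Farthest demand point is R-α at distance 3 (to #1); all others are ≤ 3.
With {#1, #3, #4} the worst case is 3.
With {#1, #4, #5} the worst case is 3.
No size-3 selection achieves below 3.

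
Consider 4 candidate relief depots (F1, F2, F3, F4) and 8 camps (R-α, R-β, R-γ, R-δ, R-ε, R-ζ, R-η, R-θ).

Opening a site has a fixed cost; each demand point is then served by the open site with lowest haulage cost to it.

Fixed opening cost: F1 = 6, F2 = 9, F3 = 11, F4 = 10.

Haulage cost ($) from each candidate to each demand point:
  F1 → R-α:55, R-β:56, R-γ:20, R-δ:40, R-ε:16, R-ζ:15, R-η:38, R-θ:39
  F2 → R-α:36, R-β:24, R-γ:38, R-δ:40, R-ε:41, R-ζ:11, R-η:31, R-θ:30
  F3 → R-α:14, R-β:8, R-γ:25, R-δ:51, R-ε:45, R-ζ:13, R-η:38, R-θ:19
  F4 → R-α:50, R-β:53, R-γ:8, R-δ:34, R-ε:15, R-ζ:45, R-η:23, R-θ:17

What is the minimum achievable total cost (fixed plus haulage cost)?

153

Open {F3, F4}: assign each demand point to its cheapest open site.
  R-α→F3 14, R-β→F3 8, R-γ→F4 8, R-δ→F4 34, R-ε→F4 15, R-ζ→F3 13, R-η→F4 23, R-θ→F4 17
  haulage cost 132, fixed 21 → total 153.
Compare {F1, F3, F4}: haulage cost 132 + fixed 27 = 159.
Compare {F2, F3, F4}: haulage cost 130 + fixed 30 = 160.
Compare {F1, F2, F3, F4}: haulage cost 130 + fixed 36 = 166.
All other subsets cost ≥ 159. Minimum total cost: 153.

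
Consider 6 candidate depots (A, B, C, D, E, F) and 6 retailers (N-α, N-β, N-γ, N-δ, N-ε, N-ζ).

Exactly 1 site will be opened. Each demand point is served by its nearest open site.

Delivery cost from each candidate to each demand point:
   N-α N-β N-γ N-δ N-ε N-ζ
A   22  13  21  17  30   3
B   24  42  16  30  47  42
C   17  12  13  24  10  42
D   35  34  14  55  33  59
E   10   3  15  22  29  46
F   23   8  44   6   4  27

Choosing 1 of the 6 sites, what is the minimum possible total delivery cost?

Open {A}.
  N-α→A 22, N-β→A 13, N-γ→A 21, N-δ→A 17, N-ε→A 30, N-ζ→A 3  ⇒ total 106.
Compare {F}: total 112.
Compare {C}: total 118.
No size-1 selection does better; minimum is 106.

106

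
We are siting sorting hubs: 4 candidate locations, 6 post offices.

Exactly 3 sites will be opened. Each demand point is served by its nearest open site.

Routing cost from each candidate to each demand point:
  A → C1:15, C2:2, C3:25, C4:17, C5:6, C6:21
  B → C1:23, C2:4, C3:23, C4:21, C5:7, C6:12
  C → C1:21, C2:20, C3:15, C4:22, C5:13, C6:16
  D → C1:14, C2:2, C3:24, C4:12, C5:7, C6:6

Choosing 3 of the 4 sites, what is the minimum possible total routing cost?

55

Open {A, C, D}.
  C1→D 14, C2→A 2, C3→C 15, C4→D 12, C5→A 6, C6→D 6  ⇒ total 55.
Compare {B, C, D}: total 56.
Compare {A, B, D}: total 63.
No size-3 selection does better; minimum is 55.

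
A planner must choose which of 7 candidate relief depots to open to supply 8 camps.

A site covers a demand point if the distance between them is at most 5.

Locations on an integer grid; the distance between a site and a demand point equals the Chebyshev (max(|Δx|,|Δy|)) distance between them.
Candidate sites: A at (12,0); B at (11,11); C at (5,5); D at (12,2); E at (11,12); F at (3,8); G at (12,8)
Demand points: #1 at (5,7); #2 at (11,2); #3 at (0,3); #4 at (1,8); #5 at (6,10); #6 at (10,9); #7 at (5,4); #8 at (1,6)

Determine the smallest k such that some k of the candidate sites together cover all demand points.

Coverage sets (demand points within 5 of each site):
  A: {#2}
  B: {#5, #6}
  C: {#1, #3, #4, #5, #6, #7, #8}
  D: {#2}
  E: {#5, #6}
  F: {#1, #3, #4, #5, #7, #8}
  G: {#6}
No single site covers all 8 demand points.
But {A, C} covers everything, so the minimum is 2.

2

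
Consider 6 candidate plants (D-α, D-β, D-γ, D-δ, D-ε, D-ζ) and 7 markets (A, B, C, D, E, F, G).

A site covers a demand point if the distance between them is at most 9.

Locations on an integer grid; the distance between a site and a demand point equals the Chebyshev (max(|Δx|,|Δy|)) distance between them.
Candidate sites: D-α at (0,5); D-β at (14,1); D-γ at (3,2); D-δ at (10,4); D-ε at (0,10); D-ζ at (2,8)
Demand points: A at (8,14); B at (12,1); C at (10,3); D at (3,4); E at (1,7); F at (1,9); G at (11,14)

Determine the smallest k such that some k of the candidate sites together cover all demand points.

2

Coverage sets (demand points within 9 of each site):
  D-α: {A, D, E, F}
  D-β: {B, C}
  D-γ: {B, C, D, E, F}
  D-δ: {B, C, D, E, F}
  D-ε: {A, D, E, F}
  D-ζ: {A, C, D, E, F, G}
No single site covers all 7 demand points.
But {D-β, D-ζ} covers everything, so the minimum is 2.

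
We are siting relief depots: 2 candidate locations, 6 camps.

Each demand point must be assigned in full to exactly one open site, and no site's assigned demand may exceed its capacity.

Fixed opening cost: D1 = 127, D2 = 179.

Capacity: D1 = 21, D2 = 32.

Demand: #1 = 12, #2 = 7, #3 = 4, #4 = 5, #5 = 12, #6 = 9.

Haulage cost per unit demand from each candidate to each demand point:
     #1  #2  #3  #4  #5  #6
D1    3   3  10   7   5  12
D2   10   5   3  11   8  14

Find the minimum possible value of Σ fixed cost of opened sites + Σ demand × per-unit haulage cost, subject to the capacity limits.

646

Open {D1, D2}; cheapest assignment that respects the capacities:
  D1 (cap 21, load 17): #1, #4 — cost 12×3 + 5×7 = 71
  D2 (cap 32, load 32): #2, #3, #5, #6 — cost 7×5 + 4×3 + 12×8 + 9×14 = 269
  Shipping 340, fixed 306 → total 646.
  Any other capacity-feasible assignment to {D1, D2} ships for at least 340.
Total demand is 49 and no other set of sites has combined capacity ≥ 49, so {D1, D2} is the only feasible choice of open sites. Minimum: 646.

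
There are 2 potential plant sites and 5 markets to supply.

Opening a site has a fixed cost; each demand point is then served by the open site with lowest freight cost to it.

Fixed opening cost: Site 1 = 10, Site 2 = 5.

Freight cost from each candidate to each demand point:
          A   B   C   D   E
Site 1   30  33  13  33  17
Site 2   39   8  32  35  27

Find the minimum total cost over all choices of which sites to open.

116

Open {Site 1, Site 2}: assign each demand point to its cheapest open site.
  A→Site 1 30, B→Site 2 8, C→Site 1 13, D→Site 1 33, E→Site 1 17
  freight cost 101, fixed 15 → total 116.
Compare {Site 1}: freight cost 126 + fixed 10 = 136.
Compare {Site 2}: freight cost 141 + fixed 5 = 146.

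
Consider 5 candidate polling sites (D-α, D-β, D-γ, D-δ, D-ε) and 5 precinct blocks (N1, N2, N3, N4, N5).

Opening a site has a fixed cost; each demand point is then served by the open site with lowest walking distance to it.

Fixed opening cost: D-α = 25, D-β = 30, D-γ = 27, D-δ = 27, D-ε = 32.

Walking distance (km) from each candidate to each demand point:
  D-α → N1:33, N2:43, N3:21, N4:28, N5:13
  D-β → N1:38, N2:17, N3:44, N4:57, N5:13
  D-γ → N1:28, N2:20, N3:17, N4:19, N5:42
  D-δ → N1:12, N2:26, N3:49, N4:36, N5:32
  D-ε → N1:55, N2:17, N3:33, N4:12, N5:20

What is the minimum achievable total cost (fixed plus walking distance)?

149

Open {D-α, D-γ}: assign each demand point to its cheapest open site.
  N1→D-γ 28, N2→D-γ 20, N3→D-γ 17, N4→D-γ 19, N5→D-α 13
  walking distance 97, fixed 52 → total 149.
Compare {D-β, D-γ}: walking distance 94 + fixed 57 = 151.
Compare {D-α, D-δ}: walking distance 100 + fixed 52 = 152.
Compare {D-γ}: walking distance 126 + fixed 27 = 153.
All other subsets cost ≥ 151. Minimum total cost: 149.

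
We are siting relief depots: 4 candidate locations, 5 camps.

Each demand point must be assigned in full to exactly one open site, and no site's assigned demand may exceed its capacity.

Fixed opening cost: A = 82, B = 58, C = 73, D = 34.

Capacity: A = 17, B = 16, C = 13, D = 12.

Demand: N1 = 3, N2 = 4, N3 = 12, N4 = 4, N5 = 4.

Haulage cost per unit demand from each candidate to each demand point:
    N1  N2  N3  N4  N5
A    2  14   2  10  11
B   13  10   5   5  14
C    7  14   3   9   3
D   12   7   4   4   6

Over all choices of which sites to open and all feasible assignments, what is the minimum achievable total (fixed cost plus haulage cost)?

Open {A, D}; cheapest assignment that respects the capacities:
  A (cap 17, load 15): N1, N3 — cost 3×2 + 12×2 = 30
  D (cap 12, load 12): N2, N4, N5 — cost 4×7 + 4×4 + 4×6 = 68
  Shipping 98, fixed 116 → total 214.
  Any other capacity-feasible assignment to {A, D} ships for at least 98.
Compare {B, D}: its best feasible assignment gives total 259.
Compare {A, B, D}: its best feasible assignment gives total 272.
Every other set of open sites that can feasibly serve all demand totals ≥ 259 even under its best assignment. Minimum: 214.

214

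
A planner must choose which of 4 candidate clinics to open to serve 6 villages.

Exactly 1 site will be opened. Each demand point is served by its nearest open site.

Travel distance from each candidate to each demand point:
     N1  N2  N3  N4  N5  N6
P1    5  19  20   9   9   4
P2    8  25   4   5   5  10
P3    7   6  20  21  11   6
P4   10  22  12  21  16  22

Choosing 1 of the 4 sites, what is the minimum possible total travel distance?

57

Open {P2}.
  N1→P2 8, N2→P2 25, N3→P2 4, N4→P2 5, N5→P2 5, N6→P2 10  ⇒ total 57.
Compare {P1}: total 66.
Compare {P3}: total 71.
No size-1 selection does better; minimum is 57.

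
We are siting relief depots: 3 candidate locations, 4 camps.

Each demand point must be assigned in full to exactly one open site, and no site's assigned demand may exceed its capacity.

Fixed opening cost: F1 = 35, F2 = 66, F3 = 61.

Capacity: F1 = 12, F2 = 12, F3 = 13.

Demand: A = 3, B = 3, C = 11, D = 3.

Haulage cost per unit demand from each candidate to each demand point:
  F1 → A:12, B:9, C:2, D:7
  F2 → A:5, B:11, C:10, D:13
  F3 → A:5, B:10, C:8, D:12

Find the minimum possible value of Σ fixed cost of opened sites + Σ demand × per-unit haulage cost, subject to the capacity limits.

Open {F1, F3}; cheapest assignment that respects the capacities:
  F1 (cap 12, load 11): C — cost 11×2 = 22
  F3 (cap 13, load 9): A, B, D — cost 3×5 + 3×10 + 3×12 = 81
  Shipping 103, fixed 96 → total 199.
  Any other capacity-feasible assignment to {F1, F3} ships for at least 103.
Compare {F1, F2}: its best feasible assignment gives total 210.
Compare {F1, F2, F3}: its best feasible assignment gives total 265.
Every other set of open sites that can feasibly serve all demand totals ≥ 210 even under its best assignment. Minimum: 199.

199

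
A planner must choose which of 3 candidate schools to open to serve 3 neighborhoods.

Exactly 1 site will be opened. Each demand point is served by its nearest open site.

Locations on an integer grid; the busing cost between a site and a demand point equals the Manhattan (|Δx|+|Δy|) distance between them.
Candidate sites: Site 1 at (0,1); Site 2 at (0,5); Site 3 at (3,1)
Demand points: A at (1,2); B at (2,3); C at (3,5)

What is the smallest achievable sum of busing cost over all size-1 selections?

Open {Site 3}.
  A→Site 3 3, B→Site 3 3, C→Site 3 4  ⇒ total 10.
Compare {Site 2}: total 11.
Compare {Site 1}: total 13.

10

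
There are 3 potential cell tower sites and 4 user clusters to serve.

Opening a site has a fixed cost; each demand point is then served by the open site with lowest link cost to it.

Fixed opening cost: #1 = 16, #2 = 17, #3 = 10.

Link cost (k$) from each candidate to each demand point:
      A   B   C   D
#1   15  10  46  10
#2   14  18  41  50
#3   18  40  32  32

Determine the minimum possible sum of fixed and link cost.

93

Open {#1, #3}: assign each demand point to its cheapest open site.
  A→#1 15, B→#1 10, C→#3 32, D→#1 10
  link cost 67, fixed 26 → total 93.
Compare {#1}: link cost 81 + fixed 16 = 97.
Compare {#1, #2}: link cost 75 + fixed 33 = 108.
Compare {#1, #2, #3}: link cost 66 + fixed 43 = 109.
All other subsets cost ≥ 97. Minimum total cost: 93.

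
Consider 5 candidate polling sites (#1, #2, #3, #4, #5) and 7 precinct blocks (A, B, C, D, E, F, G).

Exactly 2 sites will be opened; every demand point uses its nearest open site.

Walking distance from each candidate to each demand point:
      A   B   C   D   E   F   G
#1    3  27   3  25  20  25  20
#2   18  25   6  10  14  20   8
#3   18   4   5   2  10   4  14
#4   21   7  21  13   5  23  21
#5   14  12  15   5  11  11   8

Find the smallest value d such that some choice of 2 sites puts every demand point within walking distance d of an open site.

Open {#1, #5}.
  Farthest demand point is B at walking distance 12 (to #5); all others are ≤ 12.
With {#1, #3} the worst case is 14.
With {#2, #5} the worst case is 14.
No size-2 selection achieves below 12.

12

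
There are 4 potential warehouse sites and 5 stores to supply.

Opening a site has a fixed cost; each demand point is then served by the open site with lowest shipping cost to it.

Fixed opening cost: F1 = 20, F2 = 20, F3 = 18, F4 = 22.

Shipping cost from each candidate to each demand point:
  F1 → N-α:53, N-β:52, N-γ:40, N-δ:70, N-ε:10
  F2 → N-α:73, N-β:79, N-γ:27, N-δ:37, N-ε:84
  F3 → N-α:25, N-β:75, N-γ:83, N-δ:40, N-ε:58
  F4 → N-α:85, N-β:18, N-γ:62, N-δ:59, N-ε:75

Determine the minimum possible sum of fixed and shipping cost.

Open {F1, F3, F4}: assign each demand point to its cheapest open site.
  N-α→F3 25, N-β→F4 18, N-γ→F1 40, N-δ→F3 40, N-ε→F1 10
  shipping cost 133, fixed 60 → total 193.
Compare {F1, F2, F3, F4}: shipping cost 117 + fixed 80 = 197.
Compare {F1, F3}: shipping cost 167 + fixed 38 = 205.
Compare {F1, F2, F4}: shipping cost 145 + fixed 62 = 207.
All other subsets cost ≥ 197. Minimum total cost: 193.

193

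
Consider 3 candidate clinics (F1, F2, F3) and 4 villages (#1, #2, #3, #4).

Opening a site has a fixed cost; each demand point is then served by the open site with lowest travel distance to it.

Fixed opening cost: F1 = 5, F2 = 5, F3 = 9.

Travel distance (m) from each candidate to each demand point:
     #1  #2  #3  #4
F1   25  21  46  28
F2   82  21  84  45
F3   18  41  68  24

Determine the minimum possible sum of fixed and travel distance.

Open {F1, F3}: assign each demand point to its cheapest open site.
  #1→F3 18, #2→F1 21, #3→F1 46, #4→F3 24
  travel distance 109, fixed 14 → total 123.
Compare {F1}: travel distance 120 + fixed 5 = 125.
Compare {F1, F2, F3}: travel distance 109 + fixed 19 = 128.
Compare {F1, F2}: travel distance 120 + fixed 10 = 130.
All other subsets cost ≥ 125. Minimum total cost: 123.

123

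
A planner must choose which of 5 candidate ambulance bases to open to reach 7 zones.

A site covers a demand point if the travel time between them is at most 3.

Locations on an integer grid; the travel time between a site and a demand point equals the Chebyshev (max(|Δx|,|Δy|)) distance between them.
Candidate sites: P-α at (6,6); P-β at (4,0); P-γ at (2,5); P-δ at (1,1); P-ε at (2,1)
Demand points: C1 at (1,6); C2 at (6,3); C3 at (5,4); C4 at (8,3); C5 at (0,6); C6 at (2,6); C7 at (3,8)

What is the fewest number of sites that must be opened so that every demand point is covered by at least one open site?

Coverage sets (demand points within 3 of each site):
  P-α: {C2, C3, C4, C7}
  P-β: {C2}
  P-γ: {C1, C3, C5, C6, C7}
  P-δ: {}
  P-ε: {C3}
No single site covers all 7 demand points.
But {P-α, P-γ} covers everything, so the minimum is 2.

2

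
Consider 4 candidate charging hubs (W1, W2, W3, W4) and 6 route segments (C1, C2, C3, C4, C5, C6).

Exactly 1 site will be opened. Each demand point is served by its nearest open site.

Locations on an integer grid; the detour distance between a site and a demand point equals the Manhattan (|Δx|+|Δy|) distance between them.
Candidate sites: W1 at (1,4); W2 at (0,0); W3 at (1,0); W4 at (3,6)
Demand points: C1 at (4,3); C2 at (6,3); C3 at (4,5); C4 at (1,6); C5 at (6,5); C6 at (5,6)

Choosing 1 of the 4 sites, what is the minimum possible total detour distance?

Open {W4}.
  C1→W4 4, C2→W4 6, C3→W4 2, C4→W4 2, C5→W4 4, C6→W4 2  ⇒ total 20.
Compare {W1}: total 28.
Compare {W3}: total 48.
No size-1 selection does better; minimum is 20.

20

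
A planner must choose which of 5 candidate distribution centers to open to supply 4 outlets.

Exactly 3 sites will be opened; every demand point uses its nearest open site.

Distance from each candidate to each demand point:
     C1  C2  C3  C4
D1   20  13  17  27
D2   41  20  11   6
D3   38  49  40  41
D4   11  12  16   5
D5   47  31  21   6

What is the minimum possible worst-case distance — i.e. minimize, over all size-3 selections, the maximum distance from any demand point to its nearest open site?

Open {D1, D2, D4}.
  Farthest demand point is C2 at distance 12 (to D4); all others are ≤ 12.
With {D2, D3, D4} the worst case is 12.
With {D2, D4, D5} the worst case is 12.
No size-3 selection achieves below 12.

12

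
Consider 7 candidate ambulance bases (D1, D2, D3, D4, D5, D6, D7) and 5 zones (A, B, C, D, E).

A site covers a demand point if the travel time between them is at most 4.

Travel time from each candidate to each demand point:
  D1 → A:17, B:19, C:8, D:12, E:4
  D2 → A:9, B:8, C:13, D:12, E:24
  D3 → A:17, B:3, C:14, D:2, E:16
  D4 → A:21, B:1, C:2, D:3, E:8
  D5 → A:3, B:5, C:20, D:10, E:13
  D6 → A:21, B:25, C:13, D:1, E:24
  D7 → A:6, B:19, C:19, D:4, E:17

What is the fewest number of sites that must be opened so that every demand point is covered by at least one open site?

3

Coverage sets (demand points within 4 of each site):
  D1: {E}
  D2: {}
  D3: {B, D}
  D4: {B, C, D}
  D5: {A}
  D6: {D}
  D7: {D}
No 2 sites suffice: every size-2 union leaves at least one demand point uncovered.
But {D1, D4, D5} covers everything, so the minimum is 3.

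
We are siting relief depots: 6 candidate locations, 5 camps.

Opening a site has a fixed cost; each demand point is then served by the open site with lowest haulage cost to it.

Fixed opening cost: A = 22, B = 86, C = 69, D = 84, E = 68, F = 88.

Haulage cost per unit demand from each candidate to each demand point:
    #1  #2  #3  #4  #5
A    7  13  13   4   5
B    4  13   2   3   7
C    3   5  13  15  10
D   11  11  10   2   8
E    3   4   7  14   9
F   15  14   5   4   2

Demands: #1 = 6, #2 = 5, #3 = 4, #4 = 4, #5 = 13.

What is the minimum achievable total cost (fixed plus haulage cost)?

Open {A, E}: assign each demand point to its cheapest open site.
  #1→E 6×3=18, #2→E 5×4=20, #3→E 4×7=28, #4→A 4×4=16, #5→A 13×5=65
  haulage cost 147, fixed 90 → total 237.
Compare {E, F}: haulage cost 100 + fixed 156 = 256.
Compare {A}: haulage cost 240 + fixed 22 = 262.
Compare {C, F}: haulage cost 105 + fixed 157 = 262.
All other subsets cost ≥ 256. Minimum total cost: 237.

237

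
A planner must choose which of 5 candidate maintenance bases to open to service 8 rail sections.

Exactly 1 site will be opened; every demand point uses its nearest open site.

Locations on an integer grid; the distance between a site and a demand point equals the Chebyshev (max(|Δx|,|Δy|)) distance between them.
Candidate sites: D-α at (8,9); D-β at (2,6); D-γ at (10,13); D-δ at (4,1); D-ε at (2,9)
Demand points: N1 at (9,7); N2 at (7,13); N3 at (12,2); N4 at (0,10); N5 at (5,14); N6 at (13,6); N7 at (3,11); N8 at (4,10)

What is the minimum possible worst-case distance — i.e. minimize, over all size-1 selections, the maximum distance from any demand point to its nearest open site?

Open {D-α}.
  Farthest demand point is N4 at distance 8 (to D-α); all others are ≤ 8.
With {D-β} the worst case is 11.
With {D-γ} the worst case is 11.
No size-1 selection achieves below 8.

8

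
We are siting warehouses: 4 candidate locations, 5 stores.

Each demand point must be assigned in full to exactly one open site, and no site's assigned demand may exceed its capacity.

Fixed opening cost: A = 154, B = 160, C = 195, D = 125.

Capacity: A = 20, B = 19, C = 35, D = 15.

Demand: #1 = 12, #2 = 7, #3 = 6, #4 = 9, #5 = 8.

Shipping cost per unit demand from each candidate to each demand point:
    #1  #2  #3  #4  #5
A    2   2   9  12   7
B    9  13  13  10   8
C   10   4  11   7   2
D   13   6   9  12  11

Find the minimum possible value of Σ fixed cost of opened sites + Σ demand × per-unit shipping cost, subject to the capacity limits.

532

Open {A, C}; cheapest assignment that respects the capacities:
  A (cap 20, load 19): #1, #2 — cost 12×2 + 7×2 = 38
  C (cap 35, load 23): #3, #4, #5 — cost 6×11 + 9×7 + 8×2 = 145
  Shipping 183, fixed 349 → total 532.
  Any other capacity-feasible assignment to {A, C} ships for at least 183.
Compare {C, D}: its best feasible assignment gives total 615.
Compare {B, C}: its best feasible assignment gives total 636.
Every other set of open sites that can feasibly serve all demand totals ≥ 615 even under its best assignment. Minimum: 532.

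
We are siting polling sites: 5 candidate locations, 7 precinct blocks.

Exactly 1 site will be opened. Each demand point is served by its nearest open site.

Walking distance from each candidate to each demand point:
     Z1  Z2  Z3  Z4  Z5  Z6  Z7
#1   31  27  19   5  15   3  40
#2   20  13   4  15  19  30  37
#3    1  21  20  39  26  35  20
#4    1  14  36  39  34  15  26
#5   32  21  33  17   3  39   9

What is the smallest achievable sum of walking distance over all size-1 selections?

Open {#2}.
  Z1→#2 20, Z2→#2 13, Z3→#2 4, Z4→#2 15, Z5→#2 19, Z6→#2 30, Z7→#2 37  ⇒ total 138.
Compare {#1}: total 140.
Compare {#5}: total 154.
No size-1 selection does better; minimum is 138.

138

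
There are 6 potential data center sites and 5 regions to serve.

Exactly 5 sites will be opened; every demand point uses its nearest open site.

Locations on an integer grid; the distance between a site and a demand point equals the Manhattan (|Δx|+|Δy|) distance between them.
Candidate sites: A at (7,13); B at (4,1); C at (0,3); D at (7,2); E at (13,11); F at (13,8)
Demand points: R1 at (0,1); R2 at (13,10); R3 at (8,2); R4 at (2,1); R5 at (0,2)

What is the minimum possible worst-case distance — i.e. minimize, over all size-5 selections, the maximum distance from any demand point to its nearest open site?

Open {A, B, C, D, E}.
  Farthest demand point is R1 at distance 2 (to C); all others are ≤ 2.
With {A, B, C, D, F} the worst case is 2.
With {B, C, D, E, F} the worst case is 2.
No size-5 selection achieves below 2.

2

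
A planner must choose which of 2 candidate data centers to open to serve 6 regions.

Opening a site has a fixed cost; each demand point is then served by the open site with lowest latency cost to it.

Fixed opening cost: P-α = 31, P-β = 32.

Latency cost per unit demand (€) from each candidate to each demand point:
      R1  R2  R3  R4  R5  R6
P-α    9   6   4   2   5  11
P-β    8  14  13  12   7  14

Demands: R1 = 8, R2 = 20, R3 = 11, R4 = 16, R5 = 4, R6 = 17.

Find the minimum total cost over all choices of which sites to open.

Open {P-α}: assign each demand point to its cheapest open site.
  R1→P-α 8×9=72, R2→P-α 20×6=120, R3→P-α 11×4=44, R4→P-α 16×2=32, R5→P-α 4×5=20, R6→P-α 17×11=187
  latency cost 475, fixed 31 → total 506.
Compare {P-α, P-β}: latency cost 467 + fixed 63 = 530.
Compare {P-β}: latency cost 945 + fixed 32 = 977.

506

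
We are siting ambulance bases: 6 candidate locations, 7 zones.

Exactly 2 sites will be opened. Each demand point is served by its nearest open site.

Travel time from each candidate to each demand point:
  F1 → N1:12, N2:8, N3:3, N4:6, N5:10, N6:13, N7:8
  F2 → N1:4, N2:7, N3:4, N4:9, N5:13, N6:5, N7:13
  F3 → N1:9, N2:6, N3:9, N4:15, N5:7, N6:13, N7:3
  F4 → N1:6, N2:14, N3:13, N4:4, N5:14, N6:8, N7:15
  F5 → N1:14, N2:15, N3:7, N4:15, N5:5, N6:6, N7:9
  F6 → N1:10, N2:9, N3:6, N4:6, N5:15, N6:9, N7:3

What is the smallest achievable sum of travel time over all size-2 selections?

Open {F2, F3}.
  N1→F2 4, N2→F3 6, N3→F2 4, N4→F2 9, N5→F3 7, N6→F2 5, N7→F3 3  ⇒ total 38.
Compare {F2, F6}: total 42.
Compare {F1, F2}: total 43.
No size-2 selection does better; minimum is 38.

38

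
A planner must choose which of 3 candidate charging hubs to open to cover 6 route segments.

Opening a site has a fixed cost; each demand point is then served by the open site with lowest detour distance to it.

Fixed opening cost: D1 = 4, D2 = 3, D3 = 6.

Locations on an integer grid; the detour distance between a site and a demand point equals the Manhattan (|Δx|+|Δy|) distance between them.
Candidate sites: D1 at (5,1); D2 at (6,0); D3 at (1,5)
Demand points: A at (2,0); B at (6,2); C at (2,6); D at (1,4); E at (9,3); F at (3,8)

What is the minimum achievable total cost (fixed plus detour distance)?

Open {D2, D3}: assign each demand point to its cheapest open site.
  A→D2 4, B→D2 2, C→D3 2, D→D3 1, E→D2 6, F→D3 5
  detour distance 20, fixed 9 → total 29.
Compare {D1, D3}: detour distance 20 + fixed 10 = 30.
Compare {D1, D2, D3}: detour distance 20 + fixed 13 = 33.
Compare {D3}: detour distance 32 + fixed 6 = 38.
All other subsets cost ≥ 30. Minimum total cost: 29.

29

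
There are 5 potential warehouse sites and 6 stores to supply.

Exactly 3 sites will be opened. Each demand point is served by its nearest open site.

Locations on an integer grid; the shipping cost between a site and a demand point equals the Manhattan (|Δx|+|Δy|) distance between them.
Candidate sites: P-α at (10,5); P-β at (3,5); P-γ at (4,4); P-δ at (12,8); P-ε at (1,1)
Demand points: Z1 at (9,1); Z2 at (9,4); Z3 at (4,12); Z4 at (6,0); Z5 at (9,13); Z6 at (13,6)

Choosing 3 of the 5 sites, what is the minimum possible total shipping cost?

32

Open {P-α, P-γ, P-δ}.
  Z1→P-α 5, Z2→P-α 2, Z3→P-γ 8, Z4→P-γ 6, Z5→P-δ 8, Z6→P-δ 3  ⇒ total 32.
Compare {P-α, P-β, P-γ}: total 34.
Compare {P-α, P-β, P-δ}: total 34.
No size-3 selection does better; minimum is 32.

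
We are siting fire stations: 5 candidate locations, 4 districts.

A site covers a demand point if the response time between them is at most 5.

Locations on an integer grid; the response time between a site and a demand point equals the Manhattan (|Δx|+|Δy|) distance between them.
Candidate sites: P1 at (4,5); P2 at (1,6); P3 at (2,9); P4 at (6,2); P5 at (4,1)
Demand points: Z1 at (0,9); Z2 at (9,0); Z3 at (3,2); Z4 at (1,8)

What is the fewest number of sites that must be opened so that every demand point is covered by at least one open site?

2

Coverage sets (demand points within 5 of each site):
  P1: {Z3}
  P2: {Z1, Z4}
  P3: {Z1, Z4}
  P4: {Z2, Z3}
  P5: {Z3}
No single site covers all 4 demand points.
But {P2, P4} covers everything, so the minimum is 2.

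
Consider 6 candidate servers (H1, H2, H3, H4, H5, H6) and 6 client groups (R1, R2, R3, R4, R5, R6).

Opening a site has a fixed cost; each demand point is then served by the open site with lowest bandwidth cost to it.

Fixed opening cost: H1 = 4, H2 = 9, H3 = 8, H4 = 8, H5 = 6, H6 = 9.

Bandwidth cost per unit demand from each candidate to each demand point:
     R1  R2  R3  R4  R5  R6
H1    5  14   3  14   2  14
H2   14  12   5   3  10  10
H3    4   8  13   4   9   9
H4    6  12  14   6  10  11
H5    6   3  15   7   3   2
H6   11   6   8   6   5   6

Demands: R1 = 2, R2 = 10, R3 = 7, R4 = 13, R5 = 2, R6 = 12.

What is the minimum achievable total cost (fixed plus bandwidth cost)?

Open {H1, H2, H5}: assign each demand point to its cheapest open site.
  R1→H1 2×5=10, R2→H5 10×3=30, R3→H1 7×3=21, R4→H2 13×3=39, R5→H1 2×2=4, R6→H5 12×2=24
  bandwidth cost 128, fixed 19 → total 147.
Compare {H1, H2, H3, H5}: bandwidth cost 126 + fixed 27 = 153.
Compare {H1, H2, H4, H5}: bandwidth cost 128 + fixed 27 = 155.
Compare {H1, H2, H5, H6}: bandwidth cost 128 + fixed 28 = 156.
All other subsets cost ≥ 153. Minimum total cost: 147.

147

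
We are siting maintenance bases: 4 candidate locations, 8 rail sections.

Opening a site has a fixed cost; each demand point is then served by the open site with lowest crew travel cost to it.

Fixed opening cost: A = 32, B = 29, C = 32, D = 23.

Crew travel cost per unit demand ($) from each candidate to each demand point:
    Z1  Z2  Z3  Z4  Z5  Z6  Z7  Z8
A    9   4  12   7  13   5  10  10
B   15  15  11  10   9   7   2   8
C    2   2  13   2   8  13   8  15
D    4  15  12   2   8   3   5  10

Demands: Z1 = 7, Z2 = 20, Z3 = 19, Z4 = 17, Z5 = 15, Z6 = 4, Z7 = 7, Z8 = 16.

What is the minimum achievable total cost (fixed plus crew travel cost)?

648

Open {B, C}: assign each demand point to its cheapest open site.
  Z1→C 7×2=14, Z2→C 20×2=40, Z3→B 19×11=209, Z4→C 17×2=34, Z5→C 15×8=120, Z6→B 4×7=28, Z7→B 7×2=14, Z8→B 16×8=128
  crew travel cost 587, fixed 61 → total 648.
Compare {B, C, D}: crew travel cost 571 + fixed 84 = 655.
Compare {A, B, C}: crew travel cost 579 + fixed 93 = 672.
Compare {A, B, C, D}: crew travel cost 571 + fixed 116 = 687.
All other subsets cost ≥ 655. Minimum total cost: 648.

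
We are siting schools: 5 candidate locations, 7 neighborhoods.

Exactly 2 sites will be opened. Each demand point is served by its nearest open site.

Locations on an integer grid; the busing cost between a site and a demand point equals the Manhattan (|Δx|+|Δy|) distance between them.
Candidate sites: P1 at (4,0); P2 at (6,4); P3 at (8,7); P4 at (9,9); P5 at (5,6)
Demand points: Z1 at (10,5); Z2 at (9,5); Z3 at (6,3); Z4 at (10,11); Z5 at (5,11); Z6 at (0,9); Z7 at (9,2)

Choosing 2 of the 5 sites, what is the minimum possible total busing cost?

Open {P2, P4}.
  Z1→P2 5, Z2→P2 4, Z3→P2 1, Z4→P4 3, Z5→P4 6, Z6→P4 9, Z7→P2 5  ⇒ total 33.
Compare {P2, P3}: total 36.
Compare {P3, P5}: total 36.
No size-2 selection does better; minimum is 33.

33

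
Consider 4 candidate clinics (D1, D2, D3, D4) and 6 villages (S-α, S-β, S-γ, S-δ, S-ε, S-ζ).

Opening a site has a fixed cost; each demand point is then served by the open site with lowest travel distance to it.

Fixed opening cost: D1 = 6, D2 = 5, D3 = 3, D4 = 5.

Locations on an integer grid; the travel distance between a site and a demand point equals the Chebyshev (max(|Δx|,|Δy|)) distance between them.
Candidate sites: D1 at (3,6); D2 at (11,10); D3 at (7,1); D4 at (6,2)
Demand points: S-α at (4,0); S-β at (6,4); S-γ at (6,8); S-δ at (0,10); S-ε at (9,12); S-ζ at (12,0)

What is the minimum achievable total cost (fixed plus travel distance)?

33

Open {D1, D3}: assign each demand point to its cheapest open site.
  S-α→D3 3, S-β→D1 3, S-γ→D1 3, S-δ→D1 4, S-ε→D1 6, S-ζ→D3 5
  travel distance 24, fixed 9 → total 33.
Compare {D1, D4}: travel distance 23 + fixed 11 = 34.
Compare {D1, D2, D3}: travel distance 20 + fixed 14 = 34.
Compare {D2, D3}: travel distance 27 + fixed 8 = 35.
All other subsets cost ≥ 34. Minimum total cost: 33.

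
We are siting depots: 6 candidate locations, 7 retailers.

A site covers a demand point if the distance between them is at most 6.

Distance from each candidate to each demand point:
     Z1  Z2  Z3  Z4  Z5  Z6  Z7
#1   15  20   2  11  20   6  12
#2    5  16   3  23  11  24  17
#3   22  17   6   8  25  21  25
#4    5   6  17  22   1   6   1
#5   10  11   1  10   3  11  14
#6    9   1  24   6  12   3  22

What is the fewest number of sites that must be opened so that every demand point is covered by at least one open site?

3

Coverage sets (demand points within 6 of each site):
  #1: {Z3, Z6}
  #2: {Z1, Z3}
  #3: {Z3}
  #4: {Z1, Z2, Z5, Z6, Z7}
  #5: {Z3, Z5}
  #6: {Z2, Z4, Z6}
No 2 sites suffice: every size-2 union leaves at least one demand point uncovered.
But {#1, #4, #6} covers everything, so the minimum is 3.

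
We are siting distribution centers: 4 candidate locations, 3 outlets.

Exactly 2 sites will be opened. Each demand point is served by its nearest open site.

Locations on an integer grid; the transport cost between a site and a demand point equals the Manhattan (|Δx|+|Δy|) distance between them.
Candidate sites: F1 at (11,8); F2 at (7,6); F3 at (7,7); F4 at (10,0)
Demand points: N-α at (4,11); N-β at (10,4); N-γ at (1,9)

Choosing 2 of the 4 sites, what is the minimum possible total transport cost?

19

Open {F3, F4}.
  N-α→F3 7, N-β→F4 4, N-γ→F3 8  ⇒ total 19.
Compare {F1, F3}: total 20.
Compare {F2, F3}: total 20.
No size-2 selection does better; minimum is 19.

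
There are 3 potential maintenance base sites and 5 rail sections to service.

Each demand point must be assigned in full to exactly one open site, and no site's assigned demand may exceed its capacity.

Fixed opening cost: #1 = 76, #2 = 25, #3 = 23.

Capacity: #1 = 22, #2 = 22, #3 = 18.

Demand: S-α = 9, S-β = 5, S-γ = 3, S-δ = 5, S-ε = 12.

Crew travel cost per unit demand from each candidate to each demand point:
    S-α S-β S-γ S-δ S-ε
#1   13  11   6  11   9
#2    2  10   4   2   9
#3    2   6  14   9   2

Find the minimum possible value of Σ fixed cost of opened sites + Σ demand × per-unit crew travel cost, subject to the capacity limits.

142

Open {#2, #3}; cheapest assignment that respects the capacities:
  #2 (cap 22, load 17): S-α, S-γ, S-δ — cost 9×2 + 3×4 + 5×2 = 40
  #3 (cap 18, load 17): S-β, S-ε — cost 5×6 + 12×2 = 54
  Shipping 94, fixed 48 → total 142.
  Any other capacity-feasible assignment to {#2, #3} ships for at least 94.
Compare {#1, #2, #3}: its best feasible assignment gives total 218.
Compare {#1, #2}: its best feasible assignment gives total 299.
Every other set of open sites that can feasibly serve all demand totals ≥ 218 even under its best assignment. Minimum: 142.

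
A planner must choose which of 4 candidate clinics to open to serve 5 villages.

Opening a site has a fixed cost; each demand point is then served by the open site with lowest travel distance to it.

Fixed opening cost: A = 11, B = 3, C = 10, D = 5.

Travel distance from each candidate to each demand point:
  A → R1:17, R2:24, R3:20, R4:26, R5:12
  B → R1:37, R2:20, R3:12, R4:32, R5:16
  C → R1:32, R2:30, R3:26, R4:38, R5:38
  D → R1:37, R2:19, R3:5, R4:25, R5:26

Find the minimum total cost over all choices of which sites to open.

94

Open {A, D}: assign each demand point to its cheapest open site.
  R1→A 17, R2→D 19, R3→D 5, R4→D 25, R5→A 12
  travel distance 78, fixed 16 → total 94.
Compare {A, B, D}: travel distance 78 + fixed 19 = 97.
Compare {A, B}: travel distance 87 + fixed 14 = 101.
Compare {A, C, D}: travel distance 78 + fixed 26 = 104.
All other subsets cost ≥ 97. Minimum total cost: 94.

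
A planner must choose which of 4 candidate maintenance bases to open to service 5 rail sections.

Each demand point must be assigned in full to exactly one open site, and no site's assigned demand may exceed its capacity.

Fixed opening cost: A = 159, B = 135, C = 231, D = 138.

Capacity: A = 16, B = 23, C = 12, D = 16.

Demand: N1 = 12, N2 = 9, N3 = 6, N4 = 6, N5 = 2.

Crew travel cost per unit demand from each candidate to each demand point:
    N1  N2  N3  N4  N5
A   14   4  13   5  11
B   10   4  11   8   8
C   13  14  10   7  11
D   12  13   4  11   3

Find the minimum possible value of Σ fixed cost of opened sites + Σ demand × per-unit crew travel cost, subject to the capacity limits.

525

Open {B, D}; cheapest assignment that respects the capacities:
  B (cap 23, load 21): N1, N2 — cost 12×10 + 9×4 = 156
  D (cap 16, load 14): N3, N4, N5 — cost 6×4 + 6×11 + 2×3 = 96
  Shipping 252, fixed 273 → total 525.
  Any other capacity-feasible assignment to {B, D} ships for at least 252.
Compare {A, B}: its best feasible assignment gives total 562.
Compare {B, C}: its best feasible assignment gives total 640.
Every other set of open sites that can feasibly serve all demand totals ≥ 562 even under its best assignment. Minimum: 525.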